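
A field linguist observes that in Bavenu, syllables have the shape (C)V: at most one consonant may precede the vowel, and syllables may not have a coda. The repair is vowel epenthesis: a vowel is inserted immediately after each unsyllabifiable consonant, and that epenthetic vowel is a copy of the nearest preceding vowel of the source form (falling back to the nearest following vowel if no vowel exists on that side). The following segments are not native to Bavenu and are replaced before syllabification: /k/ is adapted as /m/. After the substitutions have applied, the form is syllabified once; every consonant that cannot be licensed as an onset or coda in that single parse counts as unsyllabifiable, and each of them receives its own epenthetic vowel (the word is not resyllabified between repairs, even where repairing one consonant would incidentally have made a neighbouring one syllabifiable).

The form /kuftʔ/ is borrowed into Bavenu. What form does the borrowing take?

mufutuʔu

Substitution: /k/ → /m/, giving /muftʔ/.
Syllabifying with onset maximization leaves /f/, /t/, /ʔ/ stranded (no codas are permitted; onsets are limited to one consonant).
Inserting the epenthetic vowel yields /f/ → /fu/, /t/ → /tu/, /ʔ/ → /ʔu/.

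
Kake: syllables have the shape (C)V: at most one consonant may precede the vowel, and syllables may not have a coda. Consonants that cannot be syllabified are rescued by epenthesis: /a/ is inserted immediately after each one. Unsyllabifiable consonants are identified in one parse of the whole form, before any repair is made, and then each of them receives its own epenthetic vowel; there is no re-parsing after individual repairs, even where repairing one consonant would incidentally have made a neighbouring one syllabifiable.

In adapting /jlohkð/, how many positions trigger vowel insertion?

4

The unsyllabifiable consonants are /j/, /h/, /k/, /ð/; each receives one epenthetic vowel.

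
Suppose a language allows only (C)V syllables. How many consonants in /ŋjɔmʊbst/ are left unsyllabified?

The consonants /ŋ/, /b/, /s/, /t/ cannot be parsed into a legal (C)V syllable (no codas are permitted; onsets are limited to one consonant).

4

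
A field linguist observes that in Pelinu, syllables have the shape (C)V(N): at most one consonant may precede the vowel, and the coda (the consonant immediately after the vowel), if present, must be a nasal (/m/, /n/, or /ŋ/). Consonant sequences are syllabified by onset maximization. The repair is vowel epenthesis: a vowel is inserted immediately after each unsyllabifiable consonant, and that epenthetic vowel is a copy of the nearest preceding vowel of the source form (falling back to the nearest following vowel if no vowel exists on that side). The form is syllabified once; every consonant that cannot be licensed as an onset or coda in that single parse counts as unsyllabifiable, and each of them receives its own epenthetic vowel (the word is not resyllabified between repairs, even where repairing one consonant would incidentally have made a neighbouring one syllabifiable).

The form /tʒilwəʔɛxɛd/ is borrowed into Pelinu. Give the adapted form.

Syllabifying with onset maximization leaves /t/, /l/, /d/ stranded (only a nasal (/m/, /n/, or /ŋ/) is licensed in coda position; onsets are limited to one consonant).
Epenthesis after each stranded consonant: /t/ → /ti/, /l/ → /li/, /d/ → /dɛ/.

tiʒiliwəʔɛxɛdɛ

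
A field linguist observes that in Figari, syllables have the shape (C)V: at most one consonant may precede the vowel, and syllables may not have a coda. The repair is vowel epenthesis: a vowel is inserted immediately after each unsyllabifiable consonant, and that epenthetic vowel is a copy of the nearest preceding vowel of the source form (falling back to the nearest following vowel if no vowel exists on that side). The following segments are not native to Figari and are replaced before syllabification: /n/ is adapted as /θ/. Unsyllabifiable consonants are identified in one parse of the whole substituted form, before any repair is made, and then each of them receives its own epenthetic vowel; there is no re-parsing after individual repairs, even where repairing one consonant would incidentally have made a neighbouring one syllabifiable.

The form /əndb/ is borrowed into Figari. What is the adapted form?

əθədəbə

Substitution: /n/ → /θ/, giving /əθdb/.
Under (C)V, the unsyllabifiable consonants are /θ/, /d/, /b/ (no codas are permitted; onsets are limited to one consonant).
Epenthesis after each stranded consonant: /θ/ → /θə/, /d/ → /də/, /b/ → /bə/.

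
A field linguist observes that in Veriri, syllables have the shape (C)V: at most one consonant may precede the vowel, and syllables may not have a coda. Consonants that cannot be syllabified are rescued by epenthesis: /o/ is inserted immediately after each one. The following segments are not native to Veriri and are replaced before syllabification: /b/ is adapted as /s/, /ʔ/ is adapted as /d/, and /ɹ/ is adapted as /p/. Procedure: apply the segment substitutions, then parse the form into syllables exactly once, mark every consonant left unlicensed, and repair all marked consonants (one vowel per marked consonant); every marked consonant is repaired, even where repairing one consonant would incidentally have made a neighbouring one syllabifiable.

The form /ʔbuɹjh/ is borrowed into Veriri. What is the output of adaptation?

Substitution: /ʔ/ → /d/, /b/ → /s/, /ɹ/ → /p/, giving /dsupjh/.
Under (C)V, the unsyllabifiable consonants are /d/, /p/, /j/, /h/ (no codas are permitted; onsets are limited to one consonant).
Epenthesis after each stranded consonant: /d/ → /do/, /p/ → /po/, /j/ → /jo/, /h/ → /ho/.

dosupojoho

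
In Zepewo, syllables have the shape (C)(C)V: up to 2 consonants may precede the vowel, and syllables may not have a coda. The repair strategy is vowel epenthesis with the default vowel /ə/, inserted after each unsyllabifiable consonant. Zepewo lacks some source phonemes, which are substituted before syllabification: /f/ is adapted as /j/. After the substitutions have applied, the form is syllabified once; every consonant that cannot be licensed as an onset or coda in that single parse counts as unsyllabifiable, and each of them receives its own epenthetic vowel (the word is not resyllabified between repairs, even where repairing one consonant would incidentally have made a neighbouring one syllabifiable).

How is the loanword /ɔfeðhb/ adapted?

ɔjeðəhəbə

Substitution: /f/ → /j/, giving /ɔjeðhb/.
Syllabifying with onset maximization leaves /ð/, /h/, /b/ stranded (no codas are permitted; onsets may contain at most 2 consonants).
Inserting the epenthetic vowel yields /ð/ → /ðə/, /h/ → /hə/, /b/ → /bə/.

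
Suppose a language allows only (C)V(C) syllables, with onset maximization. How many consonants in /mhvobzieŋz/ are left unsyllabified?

Syllabifying with onset maximization leaves /m/, /h/, /z/ stranded (at most one coda consonant is licensed; onsets are limited to one consonant).

3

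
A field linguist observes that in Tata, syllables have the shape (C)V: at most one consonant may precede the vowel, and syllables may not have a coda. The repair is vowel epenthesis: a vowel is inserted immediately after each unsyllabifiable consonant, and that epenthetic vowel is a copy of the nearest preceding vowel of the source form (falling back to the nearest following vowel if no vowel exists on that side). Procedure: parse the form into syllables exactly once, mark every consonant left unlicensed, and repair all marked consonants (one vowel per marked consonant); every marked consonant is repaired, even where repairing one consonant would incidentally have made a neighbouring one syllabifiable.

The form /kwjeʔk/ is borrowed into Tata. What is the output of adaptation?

kewejeʔeke

Syllabifying with onset maximization leaves /k/, /w/, /ʔ/, /k/ stranded (no codas are permitted; onsets are limited to one consonant).
Inserting the epenthetic vowel yields /k/ → /ke/, /w/ → /we/, /ʔ/ → /ʔe/, /k/ → /ke/.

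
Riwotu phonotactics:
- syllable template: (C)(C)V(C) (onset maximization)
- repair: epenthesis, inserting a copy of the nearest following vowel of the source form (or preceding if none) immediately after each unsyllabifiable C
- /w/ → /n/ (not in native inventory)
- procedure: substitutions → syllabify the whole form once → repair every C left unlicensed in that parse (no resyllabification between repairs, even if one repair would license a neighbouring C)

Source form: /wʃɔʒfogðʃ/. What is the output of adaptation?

Substitution: /w/ → /n/, giving /nʃɔʒfogðʃ/.
Under (C)(C)V(C), the unsyllabifiable consonants are /ð/, /ʃ/ (at most one coda consonant is licensed; onsets may contain at most 2 consonants).
Inserting the epenthetic vowel yields /ð/ → /ðo/, /ʃ/ → /ʃo/.

nʃɔʒfogðoʃo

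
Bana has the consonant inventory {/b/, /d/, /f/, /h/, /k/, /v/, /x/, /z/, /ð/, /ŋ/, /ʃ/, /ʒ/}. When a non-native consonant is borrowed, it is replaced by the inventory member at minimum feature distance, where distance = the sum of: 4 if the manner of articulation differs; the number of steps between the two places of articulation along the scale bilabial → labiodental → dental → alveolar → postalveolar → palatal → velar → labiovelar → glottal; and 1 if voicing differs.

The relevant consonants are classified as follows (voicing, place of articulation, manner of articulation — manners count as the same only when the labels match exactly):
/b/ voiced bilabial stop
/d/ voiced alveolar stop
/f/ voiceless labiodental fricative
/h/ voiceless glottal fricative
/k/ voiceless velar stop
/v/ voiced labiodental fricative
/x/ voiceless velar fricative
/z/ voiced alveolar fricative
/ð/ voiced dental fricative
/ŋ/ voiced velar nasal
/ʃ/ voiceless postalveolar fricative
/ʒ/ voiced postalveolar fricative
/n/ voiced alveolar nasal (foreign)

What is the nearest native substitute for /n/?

ŋ

/ŋ/ is closest: same manner (nasal), place distance 3 (alveolar→velar), same voicing; total 3. Next closest is /d/ at distance 4.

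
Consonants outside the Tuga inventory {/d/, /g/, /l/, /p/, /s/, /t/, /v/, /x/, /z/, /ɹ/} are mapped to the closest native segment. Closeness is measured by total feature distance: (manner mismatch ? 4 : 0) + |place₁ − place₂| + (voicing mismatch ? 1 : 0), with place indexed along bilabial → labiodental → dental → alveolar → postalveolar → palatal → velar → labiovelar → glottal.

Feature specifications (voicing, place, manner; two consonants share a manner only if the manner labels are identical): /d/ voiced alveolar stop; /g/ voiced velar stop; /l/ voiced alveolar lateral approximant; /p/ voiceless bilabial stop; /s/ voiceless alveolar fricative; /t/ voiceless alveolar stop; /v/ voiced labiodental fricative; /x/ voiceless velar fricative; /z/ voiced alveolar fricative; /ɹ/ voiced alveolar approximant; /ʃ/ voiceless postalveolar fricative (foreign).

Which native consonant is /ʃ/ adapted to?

/s/ is closest: same manner (fricative), place distance 1 (postalveolar→alveolar), same voicing; total 1. Next closest is /x/ at distance 2.

s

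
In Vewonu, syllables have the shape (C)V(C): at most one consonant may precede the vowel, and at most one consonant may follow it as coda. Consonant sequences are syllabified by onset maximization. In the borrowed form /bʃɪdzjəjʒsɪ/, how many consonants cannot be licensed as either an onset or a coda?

3

The consonants /b/, /z/, /ʒ/ cannot be parsed into a legal (C)V(C) syllable (at most one coda consonant is licensed; onsets are limited to one consonant).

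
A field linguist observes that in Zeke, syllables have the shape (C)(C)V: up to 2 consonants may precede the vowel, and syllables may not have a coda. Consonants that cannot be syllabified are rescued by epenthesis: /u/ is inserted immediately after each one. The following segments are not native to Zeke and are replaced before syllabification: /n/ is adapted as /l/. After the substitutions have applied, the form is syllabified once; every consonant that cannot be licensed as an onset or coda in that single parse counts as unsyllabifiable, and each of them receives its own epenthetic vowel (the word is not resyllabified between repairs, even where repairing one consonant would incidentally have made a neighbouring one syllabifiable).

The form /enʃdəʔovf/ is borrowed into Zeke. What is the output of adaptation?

Substitution: /n/ → /l/, giving /elʃdəʔovf/.
Under (C)(C)V, the unsyllabifiable consonants are /l/, /v/, /f/ (no codas are permitted; onsets may contain at most 2 consonants).
Epenthesis after each stranded consonant: /l/ → /lu/, /v/ → /vu/, /f/ → /fu/.

eluʃdəʔovufu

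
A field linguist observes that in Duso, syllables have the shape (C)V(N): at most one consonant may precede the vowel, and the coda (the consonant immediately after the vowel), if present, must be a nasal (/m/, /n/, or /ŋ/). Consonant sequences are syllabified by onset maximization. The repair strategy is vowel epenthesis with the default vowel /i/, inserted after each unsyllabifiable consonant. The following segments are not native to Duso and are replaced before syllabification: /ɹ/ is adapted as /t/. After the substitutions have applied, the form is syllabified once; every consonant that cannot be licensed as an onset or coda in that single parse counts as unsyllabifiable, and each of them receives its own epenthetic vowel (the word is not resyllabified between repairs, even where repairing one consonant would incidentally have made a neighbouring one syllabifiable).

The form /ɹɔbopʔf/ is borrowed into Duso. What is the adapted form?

tɔbopiʔifi

Substitution: /ɹ/ → /t/, giving /tɔbopʔf/.
Under (C)V(N), the unsyllabifiable consonants are /p/, /ʔ/, /f/ (only a nasal (/m/, /n/, or /ŋ/) is licensed in coda position; onsets are limited to one consonant).
Each unlicensed consonant becomes the onset of a new syllable: /p/ → /pi/, /ʔ/ → /ʔi/, /f/ → /fi/.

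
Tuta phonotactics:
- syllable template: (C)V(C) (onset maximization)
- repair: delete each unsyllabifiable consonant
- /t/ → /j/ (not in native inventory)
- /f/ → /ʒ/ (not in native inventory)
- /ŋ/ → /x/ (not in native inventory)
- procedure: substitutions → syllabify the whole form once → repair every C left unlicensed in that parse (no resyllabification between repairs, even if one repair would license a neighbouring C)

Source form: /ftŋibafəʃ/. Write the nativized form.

xibaʒəʃ

Substitution: /f/ → /ʒ/, /t/ → /j/, /ŋ/ → /x/, giving /ʒjxibaʒəʃ/.
Syllabifying with onset maximization leaves /ʒ/, /j/ stranded (at most one coda consonant is licensed; onsets are limited to one consonant).
Deleting the stranded consonants removes /ʒ/, /j/.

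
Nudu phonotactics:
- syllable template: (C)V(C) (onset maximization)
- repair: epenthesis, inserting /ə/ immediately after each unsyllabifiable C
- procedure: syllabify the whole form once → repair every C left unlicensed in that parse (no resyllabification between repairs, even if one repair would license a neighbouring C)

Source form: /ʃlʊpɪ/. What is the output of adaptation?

ʃəlʊpɪ

Under (C)V(C), the unsyllabifiable consonants are /ʃ/ (at most one coda consonant is licensed; onsets are limited to one consonant).
Each unlicensed consonant becomes the onset of a new syllable: /ʃ/ → /ʃə/.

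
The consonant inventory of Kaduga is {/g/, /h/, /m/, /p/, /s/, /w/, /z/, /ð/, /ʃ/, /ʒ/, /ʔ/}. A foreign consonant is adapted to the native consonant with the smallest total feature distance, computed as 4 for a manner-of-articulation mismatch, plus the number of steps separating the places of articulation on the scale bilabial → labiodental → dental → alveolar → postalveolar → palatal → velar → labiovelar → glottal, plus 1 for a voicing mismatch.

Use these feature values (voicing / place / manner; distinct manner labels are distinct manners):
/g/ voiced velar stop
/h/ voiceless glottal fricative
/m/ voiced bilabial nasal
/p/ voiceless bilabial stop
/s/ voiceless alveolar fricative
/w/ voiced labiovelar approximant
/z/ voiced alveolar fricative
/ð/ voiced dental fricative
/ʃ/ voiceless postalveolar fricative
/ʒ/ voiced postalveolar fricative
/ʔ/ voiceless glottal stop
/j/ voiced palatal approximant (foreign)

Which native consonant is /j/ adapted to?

w

/w/ is closest: same manner (approximant), place distance 2 (palatal→labiovelar), same voicing; total 2. Next closest is /g/ at distance 5.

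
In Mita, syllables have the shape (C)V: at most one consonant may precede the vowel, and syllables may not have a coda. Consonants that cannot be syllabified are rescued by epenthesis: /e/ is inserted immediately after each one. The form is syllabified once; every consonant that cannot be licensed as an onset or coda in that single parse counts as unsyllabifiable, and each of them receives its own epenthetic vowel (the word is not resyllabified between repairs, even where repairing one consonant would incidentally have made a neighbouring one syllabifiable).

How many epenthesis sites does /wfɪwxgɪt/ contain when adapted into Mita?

The unsyllabifiable consonants are /w/, /w/, /x/, /t/; each receives one epenthetic vowel.

4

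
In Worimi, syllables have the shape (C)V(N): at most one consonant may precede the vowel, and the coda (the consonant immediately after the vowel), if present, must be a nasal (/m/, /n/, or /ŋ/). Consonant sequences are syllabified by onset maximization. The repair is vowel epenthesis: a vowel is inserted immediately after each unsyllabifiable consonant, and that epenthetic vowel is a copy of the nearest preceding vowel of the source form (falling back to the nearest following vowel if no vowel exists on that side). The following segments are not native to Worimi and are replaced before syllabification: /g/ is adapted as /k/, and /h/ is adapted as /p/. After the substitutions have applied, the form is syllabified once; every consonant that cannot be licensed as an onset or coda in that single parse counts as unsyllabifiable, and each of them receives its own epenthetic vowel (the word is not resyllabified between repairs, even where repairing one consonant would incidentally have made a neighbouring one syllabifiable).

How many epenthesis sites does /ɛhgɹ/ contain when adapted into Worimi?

After substitution the input is /ɛpkɹ/.
The unsyllabifiable consonants are /p/, /k/, /ɹ/; each receives one epenthetic vowel.

3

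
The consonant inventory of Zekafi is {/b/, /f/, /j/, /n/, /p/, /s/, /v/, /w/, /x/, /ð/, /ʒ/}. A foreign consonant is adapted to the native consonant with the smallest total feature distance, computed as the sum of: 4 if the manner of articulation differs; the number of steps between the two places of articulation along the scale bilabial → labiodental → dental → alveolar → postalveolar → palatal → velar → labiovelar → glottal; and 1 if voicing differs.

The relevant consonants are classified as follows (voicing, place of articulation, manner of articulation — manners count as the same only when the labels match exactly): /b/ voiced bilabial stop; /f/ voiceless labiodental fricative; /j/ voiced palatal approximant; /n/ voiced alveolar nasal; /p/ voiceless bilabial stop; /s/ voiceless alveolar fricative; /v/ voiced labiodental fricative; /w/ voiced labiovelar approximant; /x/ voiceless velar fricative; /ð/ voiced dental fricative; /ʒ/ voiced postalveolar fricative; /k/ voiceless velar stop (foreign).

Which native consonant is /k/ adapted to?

/x/ is closest: manner differs (stop→fricative, +4), place distance 0 (velar→velar), same voicing; total 4. Next closest is /j/ at distance 6.

x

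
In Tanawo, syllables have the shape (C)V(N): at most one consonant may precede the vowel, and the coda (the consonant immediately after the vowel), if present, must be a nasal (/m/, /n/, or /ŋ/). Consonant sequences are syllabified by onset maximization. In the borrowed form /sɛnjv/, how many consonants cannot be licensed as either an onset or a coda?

Under (C)V(N), the unsyllabifiable consonants are /j/, /v/ (only a nasal (/m/, /n/, or /ŋ/) is licensed in coda position; onsets are limited to one consonant).

2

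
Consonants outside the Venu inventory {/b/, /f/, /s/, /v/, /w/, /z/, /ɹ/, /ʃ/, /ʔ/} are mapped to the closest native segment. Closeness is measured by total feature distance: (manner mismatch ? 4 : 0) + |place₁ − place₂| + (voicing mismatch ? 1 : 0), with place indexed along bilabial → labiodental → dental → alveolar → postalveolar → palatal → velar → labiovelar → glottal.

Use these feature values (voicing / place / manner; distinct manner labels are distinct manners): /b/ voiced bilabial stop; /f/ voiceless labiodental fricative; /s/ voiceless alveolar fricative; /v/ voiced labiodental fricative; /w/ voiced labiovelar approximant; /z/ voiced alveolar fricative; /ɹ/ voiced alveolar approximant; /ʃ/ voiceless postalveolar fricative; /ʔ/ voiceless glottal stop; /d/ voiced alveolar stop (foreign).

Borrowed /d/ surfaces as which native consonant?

b

/b/ is closest: same manner (stop), place distance 3 (alveolar→bilabial), same voicing; total 3. Next closest is /z/ at distance 4.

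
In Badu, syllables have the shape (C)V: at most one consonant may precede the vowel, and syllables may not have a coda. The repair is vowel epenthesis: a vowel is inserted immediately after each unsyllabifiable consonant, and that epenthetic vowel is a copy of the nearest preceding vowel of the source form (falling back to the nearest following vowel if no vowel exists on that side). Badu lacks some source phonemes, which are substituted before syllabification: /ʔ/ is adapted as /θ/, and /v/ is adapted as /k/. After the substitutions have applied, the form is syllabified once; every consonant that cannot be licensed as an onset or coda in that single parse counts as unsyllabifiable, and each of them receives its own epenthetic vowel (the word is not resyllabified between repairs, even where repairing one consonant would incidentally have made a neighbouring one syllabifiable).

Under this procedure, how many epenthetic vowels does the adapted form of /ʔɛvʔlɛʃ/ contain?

3

After substitution the input is /θɛkθlɛʃ/.
The unsyllabifiable consonants are /k/, /θ/, /ʃ/; each receives one epenthetic vowel.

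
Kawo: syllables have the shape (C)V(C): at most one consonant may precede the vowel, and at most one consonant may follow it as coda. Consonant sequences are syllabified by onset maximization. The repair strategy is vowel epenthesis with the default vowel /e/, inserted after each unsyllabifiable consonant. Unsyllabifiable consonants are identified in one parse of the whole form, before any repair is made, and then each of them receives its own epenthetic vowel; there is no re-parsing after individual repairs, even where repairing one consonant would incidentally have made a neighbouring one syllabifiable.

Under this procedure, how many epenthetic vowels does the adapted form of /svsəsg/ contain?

3

The unsyllabifiable consonants are /s/, /v/, /g/; each receives one epenthetic vowel.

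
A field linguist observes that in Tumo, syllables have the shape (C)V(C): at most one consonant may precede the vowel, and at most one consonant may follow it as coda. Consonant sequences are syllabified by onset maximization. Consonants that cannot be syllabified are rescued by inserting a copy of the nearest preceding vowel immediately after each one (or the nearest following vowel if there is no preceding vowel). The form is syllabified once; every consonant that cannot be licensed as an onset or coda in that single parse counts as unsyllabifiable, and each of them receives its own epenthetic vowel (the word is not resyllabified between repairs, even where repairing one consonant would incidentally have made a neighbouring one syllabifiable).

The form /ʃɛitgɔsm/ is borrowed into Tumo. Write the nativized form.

Syllabifying with onset maximization leaves /m/ stranded (at most one coda consonant is licensed; onsets are limited to one consonant).
Each unlicensed consonant becomes the onset of a new syllable: /m/ → /mɔ/.

ʃɛitgɔsmɔ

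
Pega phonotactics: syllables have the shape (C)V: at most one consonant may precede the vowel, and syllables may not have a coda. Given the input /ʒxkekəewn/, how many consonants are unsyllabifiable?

4

Syllabifying with onset maximization leaves /ʒ/, /x/, /w/, /n/ stranded (no codas are permitted; onsets are limited to one consonant).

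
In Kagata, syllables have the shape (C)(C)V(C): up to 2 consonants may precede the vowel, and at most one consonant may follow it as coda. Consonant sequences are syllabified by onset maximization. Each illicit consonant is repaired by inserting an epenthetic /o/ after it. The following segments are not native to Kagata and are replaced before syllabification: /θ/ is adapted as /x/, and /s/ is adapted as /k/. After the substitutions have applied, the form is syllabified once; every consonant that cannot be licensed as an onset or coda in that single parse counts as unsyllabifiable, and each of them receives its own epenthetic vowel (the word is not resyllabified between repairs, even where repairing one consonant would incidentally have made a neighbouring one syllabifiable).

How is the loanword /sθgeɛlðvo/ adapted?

koxgeɛlðvo

Substitution: /s/ → /k/, /θ/ → /x/, giving /kxgeɛlðvo/.
Under (C)(C)V(C), the unsyllabifiable consonants are /k/ (at most one coda consonant is licensed; onsets may contain at most 2 consonants).
Each unlicensed consonant becomes the onset of a new syllable: /k/ → /ko/.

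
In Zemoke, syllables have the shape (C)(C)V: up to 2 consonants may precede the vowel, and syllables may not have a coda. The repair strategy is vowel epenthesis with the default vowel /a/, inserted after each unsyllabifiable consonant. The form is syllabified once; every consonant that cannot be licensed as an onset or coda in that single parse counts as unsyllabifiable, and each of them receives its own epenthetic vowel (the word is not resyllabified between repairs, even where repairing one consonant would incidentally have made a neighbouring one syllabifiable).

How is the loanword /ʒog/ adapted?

ʒoga

The consonants /g/ cannot be parsed into a legal (C)(C)V syllable (no codas are permitted; onsets may contain at most 2 consonants).
Each unlicensed consonant becomes the onset of a new syllable: /g/ → /ga/.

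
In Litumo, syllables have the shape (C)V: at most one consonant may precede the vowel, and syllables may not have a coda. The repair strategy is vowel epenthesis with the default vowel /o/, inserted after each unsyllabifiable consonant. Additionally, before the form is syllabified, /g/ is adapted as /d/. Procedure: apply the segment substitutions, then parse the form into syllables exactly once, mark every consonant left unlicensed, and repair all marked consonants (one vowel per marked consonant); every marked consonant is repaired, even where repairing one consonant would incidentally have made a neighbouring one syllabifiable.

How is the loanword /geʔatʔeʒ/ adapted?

deʔatoʔeʒo

Substitution: /g/ → /d/, giving /deʔatʔeʒ/.
Under (C)V, the unsyllabifiable consonants are /t/, /ʒ/ (no codas are permitted; onsets are limited to one consonant).
Epenthesis after each stranded consonant: /t/ → /to/, /ʒ/ → /ʒo/.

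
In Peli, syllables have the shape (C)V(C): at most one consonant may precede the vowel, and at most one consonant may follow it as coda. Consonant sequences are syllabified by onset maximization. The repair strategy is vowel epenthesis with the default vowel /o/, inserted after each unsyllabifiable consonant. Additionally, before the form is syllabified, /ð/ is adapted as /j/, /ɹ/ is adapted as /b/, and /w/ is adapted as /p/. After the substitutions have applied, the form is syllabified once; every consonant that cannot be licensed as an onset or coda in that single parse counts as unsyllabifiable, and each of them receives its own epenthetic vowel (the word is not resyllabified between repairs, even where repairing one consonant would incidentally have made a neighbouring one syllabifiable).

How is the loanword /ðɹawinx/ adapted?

Substitution: /ð/ → /j/, /ɹ/ → /b/, /w/ → /p/, giving /jbapinx/.
The consonants /j/, /x/ cannot be parsed into a legal (C)V(C) syllable (at most one coda consonant is licensed; onsets are limited to one consonant).
Epenthesis after each stranded consonant: /j/ → /jo/, /x/ → /xo/.

jobapinxo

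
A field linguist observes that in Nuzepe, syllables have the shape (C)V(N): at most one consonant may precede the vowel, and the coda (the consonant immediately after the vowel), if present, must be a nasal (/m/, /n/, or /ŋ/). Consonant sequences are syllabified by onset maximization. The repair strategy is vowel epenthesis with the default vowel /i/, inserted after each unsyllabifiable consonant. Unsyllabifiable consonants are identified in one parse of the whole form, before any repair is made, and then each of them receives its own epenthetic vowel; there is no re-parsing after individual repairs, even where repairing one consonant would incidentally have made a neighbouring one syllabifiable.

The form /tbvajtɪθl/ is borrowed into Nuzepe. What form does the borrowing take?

tibivajitɪθili

Syllabifying with onset maximization leaves /t/, /b/, /j/, /θ/, /l/ stranded (only a nasal (/m/, /n/, or /ŋ/) is licensed in coda position; onsets are limited to one consonant).
Each unlicensed consonant becomes the onset of a new syllable: /t/ → /ti/, /b/ → /bi/, /j/ → /ji/, /θ/ → /θi/, /l/ → /li/.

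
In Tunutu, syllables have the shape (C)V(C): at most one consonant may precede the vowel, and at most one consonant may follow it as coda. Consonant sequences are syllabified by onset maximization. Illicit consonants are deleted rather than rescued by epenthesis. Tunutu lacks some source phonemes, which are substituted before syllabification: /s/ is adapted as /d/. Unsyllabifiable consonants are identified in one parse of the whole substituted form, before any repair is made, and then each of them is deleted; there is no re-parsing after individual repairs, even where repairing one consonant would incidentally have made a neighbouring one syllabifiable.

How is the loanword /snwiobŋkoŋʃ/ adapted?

wiobkoŋ

Substitution: /s/ → /d/, giving /dnwiobŋkoŋʃ/.
Under (C)V(C), the unsyllabifiable consonants are /d/, /n/, /ŋ/, /ʃ/ (at most one coda consonant is licensed; onsets are limited to one consonant).
Deleting the stranded consonants removes /d/, /n/, /ŋ/, /ʃ/.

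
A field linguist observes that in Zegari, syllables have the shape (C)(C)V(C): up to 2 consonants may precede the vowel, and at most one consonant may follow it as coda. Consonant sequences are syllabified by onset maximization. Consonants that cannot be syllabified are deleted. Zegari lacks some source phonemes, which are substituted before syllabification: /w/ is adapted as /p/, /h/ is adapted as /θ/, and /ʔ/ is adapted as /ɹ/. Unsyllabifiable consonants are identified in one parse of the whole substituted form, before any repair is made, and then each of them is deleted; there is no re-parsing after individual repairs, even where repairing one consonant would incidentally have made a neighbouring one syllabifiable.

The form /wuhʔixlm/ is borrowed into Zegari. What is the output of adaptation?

puθɹix

Substitution: /w/ → /p/, /h/ → /θ/, /ʔ/ → /ɹ/, giving /puθɹixlm/.
Under (C)(C)V(C), the unsyllabifiable consonants are /l/, /m/ (at most one coda consonant is licensed; onsets may contain at most 2 consonants).
Deletion applies to /l/, /m/.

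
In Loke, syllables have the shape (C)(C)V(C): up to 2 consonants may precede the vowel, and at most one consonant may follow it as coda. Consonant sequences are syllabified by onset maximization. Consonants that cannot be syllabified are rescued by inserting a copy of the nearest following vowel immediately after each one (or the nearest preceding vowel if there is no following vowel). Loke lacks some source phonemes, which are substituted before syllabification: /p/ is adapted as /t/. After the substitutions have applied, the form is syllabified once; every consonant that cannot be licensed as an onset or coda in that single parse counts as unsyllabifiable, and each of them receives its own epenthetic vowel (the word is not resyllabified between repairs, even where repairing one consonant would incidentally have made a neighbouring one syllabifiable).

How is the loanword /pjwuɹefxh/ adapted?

tujwuɹefxehe

Substitution: /p/ → /t/, giving /tjwuɹefxh/.
Syllabifying with onset maximization leaves /t/, /x/, /h/ stranded (at most one coda consonant is licensed; onsets may contain at most 2 consonants).
Each unlicensed consonant becomes the onset of a new syllable: /t/ → /tu/, /x/ → /xe/, /h/ → /he/.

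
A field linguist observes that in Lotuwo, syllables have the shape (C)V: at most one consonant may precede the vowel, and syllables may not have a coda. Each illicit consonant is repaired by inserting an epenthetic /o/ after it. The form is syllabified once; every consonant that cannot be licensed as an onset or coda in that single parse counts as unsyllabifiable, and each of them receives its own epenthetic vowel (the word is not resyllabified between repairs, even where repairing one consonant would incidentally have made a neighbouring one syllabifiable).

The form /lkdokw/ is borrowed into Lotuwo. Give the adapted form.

lokodokowo

Under (C)V, the unsyllabifiable consonants are /l/, /k/, /k/, /w/ (no codas are permitted; onsets are limited to one consonant).
Each unlicensed consonant becomes the onset of a new syllable: /l/ → /lo/, /k/ → /ko/, /k/ → /ko/, /w/ → /wo/.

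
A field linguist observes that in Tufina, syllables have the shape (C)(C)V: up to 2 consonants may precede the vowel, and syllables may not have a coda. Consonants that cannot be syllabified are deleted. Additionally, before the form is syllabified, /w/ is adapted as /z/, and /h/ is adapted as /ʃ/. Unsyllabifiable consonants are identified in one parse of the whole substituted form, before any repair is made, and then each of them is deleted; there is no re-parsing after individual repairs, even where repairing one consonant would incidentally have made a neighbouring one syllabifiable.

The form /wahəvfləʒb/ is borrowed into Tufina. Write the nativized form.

zaʃəflə

Substitution: /w/ → /z/, /h/ → /ʃ/, giving /zaʃəvfləʒb/.
Under (C)(C)V, the unsyllabifiable consonants are /v/, /ʒ/, /b/ (no codas are permitted; onsets may contain at most 2 consonants).
Deletion applies to /v/, /ʒ/, /b/.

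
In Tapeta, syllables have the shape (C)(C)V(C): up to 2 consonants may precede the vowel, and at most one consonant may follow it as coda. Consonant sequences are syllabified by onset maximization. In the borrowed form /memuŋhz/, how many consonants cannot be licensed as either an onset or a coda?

2

The consonants /h/, /z/ cannot be parsed into a legal (C)(C)V(C) syllable (at most one coda consonant is licensed; onsets may contain at most 2 consonants).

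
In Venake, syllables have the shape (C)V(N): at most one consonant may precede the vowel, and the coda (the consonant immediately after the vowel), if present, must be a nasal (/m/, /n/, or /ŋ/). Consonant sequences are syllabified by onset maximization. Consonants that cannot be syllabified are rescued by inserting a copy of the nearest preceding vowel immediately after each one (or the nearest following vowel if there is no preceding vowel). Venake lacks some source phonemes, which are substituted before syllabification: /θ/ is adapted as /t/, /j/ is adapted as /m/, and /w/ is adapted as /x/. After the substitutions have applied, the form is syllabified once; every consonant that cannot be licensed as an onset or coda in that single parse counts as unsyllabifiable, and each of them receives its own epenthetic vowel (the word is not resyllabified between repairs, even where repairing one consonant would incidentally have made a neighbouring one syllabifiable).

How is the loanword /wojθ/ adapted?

xomto

Substitution: /w/ → /x/, /j/ → /m/, /θ/ → /t/, giving /xomt/.
Syllabifying with onset maximization leaves /t/ stranded (only a nasal (/m/, /n/, or /ŋ/) is licensed in coda position; onsets are limited to one consonant).
Inserting the epenthetic vowel yields /t/ → /to/.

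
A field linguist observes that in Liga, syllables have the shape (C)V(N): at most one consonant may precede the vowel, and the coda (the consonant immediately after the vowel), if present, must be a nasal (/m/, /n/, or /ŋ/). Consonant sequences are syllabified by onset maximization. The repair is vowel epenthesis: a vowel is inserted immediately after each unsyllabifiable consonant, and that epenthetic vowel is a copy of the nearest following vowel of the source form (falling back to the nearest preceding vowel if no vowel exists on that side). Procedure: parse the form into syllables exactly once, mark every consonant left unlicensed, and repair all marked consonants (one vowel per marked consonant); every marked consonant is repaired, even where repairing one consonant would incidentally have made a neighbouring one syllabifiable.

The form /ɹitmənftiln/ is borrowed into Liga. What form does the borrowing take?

Syllabifying with onset maximization leaves /t/, /f/, /l/, /n/ stranded (only a nasal (/m/, /n/, or /ŋ/) is licensed in coda position; onsets are limited to one consonant).
Epenthesis after each stranded consonant: /t/ → /tə/, /f/ → /fi/, /l/ → /li/, /n/ → /ni/.

ɹitəmənfitilini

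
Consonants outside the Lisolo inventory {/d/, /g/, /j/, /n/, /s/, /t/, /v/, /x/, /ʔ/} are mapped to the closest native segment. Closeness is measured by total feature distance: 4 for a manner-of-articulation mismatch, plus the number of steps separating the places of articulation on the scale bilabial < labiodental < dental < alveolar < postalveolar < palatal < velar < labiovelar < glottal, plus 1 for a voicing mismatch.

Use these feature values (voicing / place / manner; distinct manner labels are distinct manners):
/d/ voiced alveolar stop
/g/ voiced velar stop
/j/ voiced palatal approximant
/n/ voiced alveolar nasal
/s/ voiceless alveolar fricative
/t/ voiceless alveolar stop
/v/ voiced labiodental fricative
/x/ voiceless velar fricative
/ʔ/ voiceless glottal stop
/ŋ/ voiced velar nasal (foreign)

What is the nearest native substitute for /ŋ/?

n

/n/ is closest: same manner (nasal), place distance 3 (velar→alveolar), same voicing; total 3. Next closest is /g/ at distance 4.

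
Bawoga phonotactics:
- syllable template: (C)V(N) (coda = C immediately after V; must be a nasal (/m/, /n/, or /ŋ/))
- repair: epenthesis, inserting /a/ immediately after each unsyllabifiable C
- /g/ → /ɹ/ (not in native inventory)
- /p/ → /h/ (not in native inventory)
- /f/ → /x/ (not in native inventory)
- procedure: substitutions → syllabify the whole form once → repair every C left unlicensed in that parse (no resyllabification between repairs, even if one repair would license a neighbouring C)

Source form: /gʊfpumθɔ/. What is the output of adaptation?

ɹʊxahumθɔ

Substitution: /g/ → /ɹ/, /f/ → /x/, /p/ → /h/, giving /ɹʊxhumθɔ/.
The consonants /x/ cannot be parsed into a legal (C)V(N) syllable (only a nasal (/m/, /n/, or /ŋ/) is licensed in coda position; onsets are limited to one consonant).
Epenthesis after each stranded consonant: /x/ → /xa/.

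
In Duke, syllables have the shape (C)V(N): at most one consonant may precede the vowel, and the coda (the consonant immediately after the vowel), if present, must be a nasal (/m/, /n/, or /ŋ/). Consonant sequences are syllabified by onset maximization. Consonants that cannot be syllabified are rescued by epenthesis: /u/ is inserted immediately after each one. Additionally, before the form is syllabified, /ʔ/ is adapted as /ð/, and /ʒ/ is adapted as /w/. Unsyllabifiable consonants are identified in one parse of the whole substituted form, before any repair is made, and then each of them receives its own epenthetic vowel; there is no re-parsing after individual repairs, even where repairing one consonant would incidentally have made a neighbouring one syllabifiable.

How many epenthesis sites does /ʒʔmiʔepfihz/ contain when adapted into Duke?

5

After substitution the input is /wðmiðepfihz/.
The unsyllabifiable consonants are /w/, /ð/, /p/, /h/, /z/; each receives one epenthetic vowel.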